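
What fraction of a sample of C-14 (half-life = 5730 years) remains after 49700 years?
N/N₀ = (1/2)^(t/t½) = 0.002449 = 0.245%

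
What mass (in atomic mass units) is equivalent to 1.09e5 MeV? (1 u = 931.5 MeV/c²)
m = E/c² = 117 u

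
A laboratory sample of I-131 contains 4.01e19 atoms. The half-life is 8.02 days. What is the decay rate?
A = λN = 3.466e18 decays/day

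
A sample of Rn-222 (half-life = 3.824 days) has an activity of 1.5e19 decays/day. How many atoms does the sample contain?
N = A/λ = 8.275e19 atoms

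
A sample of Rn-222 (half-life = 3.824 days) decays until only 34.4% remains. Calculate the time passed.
t = t½ × log₂(N₀/N) = 5.887 days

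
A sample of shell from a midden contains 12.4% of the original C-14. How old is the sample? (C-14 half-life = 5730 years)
Age = t½ × log₂(1/ratio) = 17260 years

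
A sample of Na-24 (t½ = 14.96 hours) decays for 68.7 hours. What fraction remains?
N/N₀ = (1/2)^(t/t½) = 0.04146 = 4.15%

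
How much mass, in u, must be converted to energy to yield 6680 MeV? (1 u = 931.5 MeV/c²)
m = E/c² = 7.171 u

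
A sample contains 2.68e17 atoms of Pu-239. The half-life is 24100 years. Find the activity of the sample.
A = λN = 7.708e12 decays/year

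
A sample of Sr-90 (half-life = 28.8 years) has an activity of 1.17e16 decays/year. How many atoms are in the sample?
N = A/λ = 4.861e17 atoms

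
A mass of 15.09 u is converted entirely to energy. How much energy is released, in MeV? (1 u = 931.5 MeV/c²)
E = mc² = 14060 MeV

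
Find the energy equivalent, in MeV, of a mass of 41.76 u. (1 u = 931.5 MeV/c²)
E = mc² = 38900 MeV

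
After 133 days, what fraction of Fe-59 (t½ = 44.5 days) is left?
N/N₀ = (1/2)^(t/t½) = 0.126 = 12.6%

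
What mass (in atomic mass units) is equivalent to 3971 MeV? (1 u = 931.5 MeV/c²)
m = E/c² = 4.263 u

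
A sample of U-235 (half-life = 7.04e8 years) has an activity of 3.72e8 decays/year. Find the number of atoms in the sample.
N = A/λ = 3.778e17 atoms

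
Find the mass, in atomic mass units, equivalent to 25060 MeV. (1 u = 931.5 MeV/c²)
m = E/c² = 26.9 u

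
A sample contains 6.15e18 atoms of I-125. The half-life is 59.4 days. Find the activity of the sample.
A = λN = 7.177e16 decays/day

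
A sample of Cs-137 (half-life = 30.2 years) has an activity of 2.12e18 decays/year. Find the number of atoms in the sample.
N = A/λ = 9.237e19 atoms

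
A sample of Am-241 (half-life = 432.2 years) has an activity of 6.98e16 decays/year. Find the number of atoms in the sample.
N = A/λ = 4.352e19 atoms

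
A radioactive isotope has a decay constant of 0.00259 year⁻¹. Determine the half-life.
t½ = ln(2)/λ = 267.6 years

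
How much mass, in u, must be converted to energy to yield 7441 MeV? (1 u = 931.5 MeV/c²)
m = E/c² = 7.988 u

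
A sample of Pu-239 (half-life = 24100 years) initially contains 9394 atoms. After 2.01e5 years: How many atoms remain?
N = N₀(1/2)^(t/t½) = 28.99 atoms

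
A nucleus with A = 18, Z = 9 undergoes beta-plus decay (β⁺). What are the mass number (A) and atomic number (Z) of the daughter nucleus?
Daughter: A = 18, Z = 8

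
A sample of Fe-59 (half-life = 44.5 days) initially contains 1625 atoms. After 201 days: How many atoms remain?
N = N₀(1/2)^(t/t½) = 70.98 atoms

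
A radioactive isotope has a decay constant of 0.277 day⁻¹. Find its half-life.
t½ = ln(2)/λ = 2.502 days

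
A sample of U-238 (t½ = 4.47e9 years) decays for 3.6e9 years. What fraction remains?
N/N₀ = (1/2)^(t/t½) = 0.5722 = 57.2%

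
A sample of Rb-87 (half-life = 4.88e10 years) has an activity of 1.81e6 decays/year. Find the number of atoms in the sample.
N = A/λ = 1.274e17 atoms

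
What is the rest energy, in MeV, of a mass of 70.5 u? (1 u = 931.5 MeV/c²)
E = mc² = 65670 MeV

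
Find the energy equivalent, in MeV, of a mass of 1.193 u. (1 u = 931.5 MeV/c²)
E = mc² = 1111 MeV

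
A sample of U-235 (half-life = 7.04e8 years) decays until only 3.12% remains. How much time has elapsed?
t = t½ × log₂(N₀/N) = 3.522e9 years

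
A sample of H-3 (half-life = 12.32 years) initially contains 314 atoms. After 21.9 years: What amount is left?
N = N₀(1/2)^(t/t½) = 91.58 atoms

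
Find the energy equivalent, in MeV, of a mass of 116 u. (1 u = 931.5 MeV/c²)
E = mc² = 1.081e5 MeV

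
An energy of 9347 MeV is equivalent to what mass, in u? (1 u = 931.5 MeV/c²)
m = E/c² = 10.03 u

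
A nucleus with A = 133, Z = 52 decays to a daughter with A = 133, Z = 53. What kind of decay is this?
ΔA = 0, ΔZ = +1 ⇒ beta-minus decay (β⁻)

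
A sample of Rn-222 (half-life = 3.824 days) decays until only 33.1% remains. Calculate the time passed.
t = t½ × log₂(N₀/N) = 6.1 days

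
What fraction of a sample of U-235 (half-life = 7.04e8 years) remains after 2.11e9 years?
N/N₀ = (1/2)^(t/t½) = 0.1252 = 12.5%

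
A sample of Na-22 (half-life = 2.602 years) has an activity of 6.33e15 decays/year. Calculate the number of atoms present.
N = A/λ = 2.376e16 atoms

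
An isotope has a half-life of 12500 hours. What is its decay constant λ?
λ = ln(2)/t½ = 5.545e-5 hour⁻¹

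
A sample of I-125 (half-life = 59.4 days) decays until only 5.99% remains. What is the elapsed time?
t = t½ × log₂(N₀/N) = 241.2 days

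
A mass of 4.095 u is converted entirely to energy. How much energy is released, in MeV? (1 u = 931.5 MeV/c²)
E = mc² = 3814 MeV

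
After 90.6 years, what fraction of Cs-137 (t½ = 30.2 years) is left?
N/N₀ = (1/2)^(t/t½) = 0.125 = 12.5%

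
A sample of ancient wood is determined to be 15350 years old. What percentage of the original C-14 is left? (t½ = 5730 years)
N/N₀ = (1/2)^(t/t½) = 0.1562 = 15.6%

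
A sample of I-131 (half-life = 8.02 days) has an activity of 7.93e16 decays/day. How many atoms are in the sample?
N = A/λ = 9.175e17 atoms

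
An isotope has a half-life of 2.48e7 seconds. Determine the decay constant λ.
λ = ln(2)/t½ = 2.795e-8 second⁻¹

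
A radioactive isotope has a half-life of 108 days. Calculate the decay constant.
λ = ln(2)/t½ = 0.006418 day⁻¹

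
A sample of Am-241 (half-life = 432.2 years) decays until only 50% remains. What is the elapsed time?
t = t½ × log₂(N₀/N) = 432.2 years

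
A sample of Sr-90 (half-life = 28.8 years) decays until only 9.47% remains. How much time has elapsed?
t = t½ × log₂(N₀/N) = 97.93 years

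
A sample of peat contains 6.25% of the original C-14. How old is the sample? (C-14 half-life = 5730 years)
Age = t½ × log₂(1/ratio) = 22920 years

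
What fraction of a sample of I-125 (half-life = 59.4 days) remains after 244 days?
N/N₀ = (1/2)^(t/t½) = 0.058 = 5.8%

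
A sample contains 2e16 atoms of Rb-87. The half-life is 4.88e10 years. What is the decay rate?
A = λN = 2.841e5 decays/year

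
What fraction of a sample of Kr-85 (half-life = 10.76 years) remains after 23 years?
N/N₀ = (1/2)^(t/t½) = 0.2273 = 22.7%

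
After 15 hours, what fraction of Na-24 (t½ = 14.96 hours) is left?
N/N₀ = (1/2)^(t/t½) = 0.4991 = 49.9%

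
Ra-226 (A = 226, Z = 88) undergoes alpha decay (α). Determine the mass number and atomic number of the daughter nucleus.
Daughter: A = 222, Z = 86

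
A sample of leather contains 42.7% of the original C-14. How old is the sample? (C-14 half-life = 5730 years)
Age = t½ × log₂(1/ratio) = 7035 years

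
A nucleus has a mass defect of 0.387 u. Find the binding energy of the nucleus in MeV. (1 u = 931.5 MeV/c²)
B.E. = Δm × 931.5 = 360.5 MeV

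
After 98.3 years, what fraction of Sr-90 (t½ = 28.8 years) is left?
N/N₀ = (1/2)^(t/t½) = 0.09387 = 9.39%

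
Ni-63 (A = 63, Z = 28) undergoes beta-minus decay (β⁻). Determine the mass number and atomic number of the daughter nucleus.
Daughter: A = 63, Z = 29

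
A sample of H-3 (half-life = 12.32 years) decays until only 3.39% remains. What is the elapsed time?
t = t½ × log₂(N₀/N) = 60.15 years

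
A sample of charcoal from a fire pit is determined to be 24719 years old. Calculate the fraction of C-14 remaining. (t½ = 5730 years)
N/N₀ = (1/2)^(t/t½) = 0.05028 = 5.03%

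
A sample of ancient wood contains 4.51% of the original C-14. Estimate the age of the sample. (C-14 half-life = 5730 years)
Age = t½ × log₂(1/ratio) = 25620 years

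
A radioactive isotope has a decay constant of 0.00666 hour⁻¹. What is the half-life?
t½ = ln(2)/λ = 104.1 hours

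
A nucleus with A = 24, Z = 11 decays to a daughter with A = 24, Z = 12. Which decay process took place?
ΔA = 0, ΔZ = +1 ⇒ beta-minus decay (β⁻)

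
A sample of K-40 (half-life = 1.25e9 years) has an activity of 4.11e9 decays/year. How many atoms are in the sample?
N = A/λ = 7.412e18 atoms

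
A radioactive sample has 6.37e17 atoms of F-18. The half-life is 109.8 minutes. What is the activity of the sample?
A = λN = 4.021e15 decays/minute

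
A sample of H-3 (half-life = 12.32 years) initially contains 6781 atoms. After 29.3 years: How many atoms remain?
N = N₀(1/2)^(t/t½) = 1304 atoms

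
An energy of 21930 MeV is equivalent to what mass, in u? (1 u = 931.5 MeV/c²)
m = E/c² = 23.54 u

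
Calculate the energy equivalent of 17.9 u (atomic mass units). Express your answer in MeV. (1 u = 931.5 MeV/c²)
E = mc² = 16670 MeV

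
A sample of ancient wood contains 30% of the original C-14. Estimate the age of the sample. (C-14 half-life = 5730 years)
Age = t½ × log₂(1/ratio) = 9953 years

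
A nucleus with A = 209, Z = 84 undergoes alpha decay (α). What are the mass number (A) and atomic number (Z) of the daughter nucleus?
Daughter: A = 205, Z = 82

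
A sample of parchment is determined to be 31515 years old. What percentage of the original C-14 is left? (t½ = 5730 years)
N/N₀ = (1/2)^(t/t½) = 0.0221 = 2.21%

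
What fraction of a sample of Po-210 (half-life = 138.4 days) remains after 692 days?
N/N₀ = (1/2)^(t/t½) = 0.03125 = 3.12%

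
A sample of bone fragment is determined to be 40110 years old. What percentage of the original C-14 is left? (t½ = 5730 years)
N/N₀ = (1/2)^(t/t½) = 0.007812 = 0.781%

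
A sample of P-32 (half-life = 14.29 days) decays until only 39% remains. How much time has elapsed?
t = t½ × log₂(N₀/N) = 19.41 days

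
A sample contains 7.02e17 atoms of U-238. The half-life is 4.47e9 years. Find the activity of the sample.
A = λN = 1.089e8 decays/year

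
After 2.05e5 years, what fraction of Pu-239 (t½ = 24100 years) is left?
N/N₀ = (1/2)^(t/t½) = 0.00275 = 0.275%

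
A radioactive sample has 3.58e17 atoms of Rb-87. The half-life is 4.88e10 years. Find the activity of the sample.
A = λN = 5.085e6 decays/year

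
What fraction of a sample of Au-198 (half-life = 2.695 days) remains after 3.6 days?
N/N₀ = (1/2)^(t/t½) = 0.3962 = 39.6%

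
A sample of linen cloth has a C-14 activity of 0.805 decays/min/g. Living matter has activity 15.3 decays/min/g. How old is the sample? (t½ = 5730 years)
Age = t½ × log₂(A₀/A) = 24340 years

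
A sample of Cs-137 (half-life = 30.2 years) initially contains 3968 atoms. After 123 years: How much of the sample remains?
N = N₀(1/2)^(t/t½) = 235.8 atoms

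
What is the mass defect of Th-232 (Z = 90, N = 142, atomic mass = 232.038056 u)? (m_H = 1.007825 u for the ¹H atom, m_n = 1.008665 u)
Δm = Z·m_H + N·m_n − M = 1.897 u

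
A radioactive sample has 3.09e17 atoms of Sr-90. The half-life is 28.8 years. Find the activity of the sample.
A = λN = 7.437e15 decays/year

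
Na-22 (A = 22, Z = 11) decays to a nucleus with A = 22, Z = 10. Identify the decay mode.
ΔA = 0, ΔZ = -1 ⇒ beta-plus decay (β⁺) or electron capture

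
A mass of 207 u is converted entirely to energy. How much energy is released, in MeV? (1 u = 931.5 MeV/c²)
E = mc² = 1.928e5 MeV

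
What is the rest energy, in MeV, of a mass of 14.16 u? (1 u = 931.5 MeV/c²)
E = mc² = 13190 MeV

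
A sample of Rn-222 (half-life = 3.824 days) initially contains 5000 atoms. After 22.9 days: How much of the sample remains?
N = N₀(1/2)^(t/t½) = 78.75 atoms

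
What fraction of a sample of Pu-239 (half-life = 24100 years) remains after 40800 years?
N/N₀ = (1/2)^(t/t½) = 0.3093 = 30.9%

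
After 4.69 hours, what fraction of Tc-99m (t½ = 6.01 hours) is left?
N/N₀ = (1/2)^(t/t½) = 0.5822 = 58.2%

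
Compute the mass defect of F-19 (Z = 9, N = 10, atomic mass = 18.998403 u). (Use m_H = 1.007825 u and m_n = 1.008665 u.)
Δm = Z·m_H + N·m_n − M = 0.1587 u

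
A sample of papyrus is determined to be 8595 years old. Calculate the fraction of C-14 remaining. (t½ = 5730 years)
N/N₀ = (1/2)^(t/t½) = 0.3536 = 35.4%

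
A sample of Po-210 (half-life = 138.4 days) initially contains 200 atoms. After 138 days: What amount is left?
N = N₀(1/2)^(t/t½) = 100.2 atoms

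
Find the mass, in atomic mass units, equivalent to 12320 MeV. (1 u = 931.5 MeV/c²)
m = E/c² = 13.23 u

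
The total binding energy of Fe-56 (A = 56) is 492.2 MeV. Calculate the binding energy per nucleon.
B.E./A = 492.2/56 = 8.789 MeV/nucleon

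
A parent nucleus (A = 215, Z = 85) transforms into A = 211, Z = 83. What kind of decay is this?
ΔA = -4, ΔZ = -2 ⇒ alpha decay (α)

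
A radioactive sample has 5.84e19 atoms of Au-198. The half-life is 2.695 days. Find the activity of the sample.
A = λN = 1.502e19 decays/day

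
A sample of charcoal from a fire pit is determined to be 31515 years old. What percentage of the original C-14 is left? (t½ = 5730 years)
N/N₀ = (1/2)^(t/t½) = 0.0221 = 2.21%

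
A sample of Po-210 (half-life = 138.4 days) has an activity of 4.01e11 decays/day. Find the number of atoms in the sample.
N = A/λ = 8.007e13 atoms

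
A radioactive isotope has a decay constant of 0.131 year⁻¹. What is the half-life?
t½ = ln(2)/λ = 5.291 years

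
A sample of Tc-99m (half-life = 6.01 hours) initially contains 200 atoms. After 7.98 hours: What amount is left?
N = N₀(1/2)^(t/t½) = 79.68 atoms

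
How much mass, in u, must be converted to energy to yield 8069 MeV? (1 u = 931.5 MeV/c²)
m = E/c² = 8.662 u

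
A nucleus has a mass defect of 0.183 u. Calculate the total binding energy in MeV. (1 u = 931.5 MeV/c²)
B.E. = Δm × 931.5 = 170.5 MeV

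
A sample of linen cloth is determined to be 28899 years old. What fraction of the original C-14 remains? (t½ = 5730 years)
N/N₀ = (1/2)^(t/t½) = 0.03032 = 3.03%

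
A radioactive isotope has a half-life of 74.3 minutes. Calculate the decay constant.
λ = ln(2)/t½ = 0.009329 minute⁻¹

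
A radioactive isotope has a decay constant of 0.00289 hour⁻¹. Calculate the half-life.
t½ = ln(2)/λ = 239.8 hours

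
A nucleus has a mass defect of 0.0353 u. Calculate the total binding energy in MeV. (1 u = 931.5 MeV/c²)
B.E. = Δm × 931.5 = 32.88 MeV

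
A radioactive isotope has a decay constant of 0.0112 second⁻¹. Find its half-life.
t½ = ln(2)/λ = 61.89 seconds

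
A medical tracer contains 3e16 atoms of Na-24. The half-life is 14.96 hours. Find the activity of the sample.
A = λN = 1.39e15 decays/hour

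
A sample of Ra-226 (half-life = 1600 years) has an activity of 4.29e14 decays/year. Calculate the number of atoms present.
N = A/λ = 9.903e17 atoms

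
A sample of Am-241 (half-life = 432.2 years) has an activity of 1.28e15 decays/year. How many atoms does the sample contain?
N = A/λ = 7.981e17 atoms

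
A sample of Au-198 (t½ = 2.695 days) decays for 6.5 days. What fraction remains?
N/N₀ = (1/2)^(t/t½) = 0.1879 = 18.8%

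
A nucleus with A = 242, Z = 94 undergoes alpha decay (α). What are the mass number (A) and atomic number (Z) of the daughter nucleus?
Daughter: A = 238, Z = 92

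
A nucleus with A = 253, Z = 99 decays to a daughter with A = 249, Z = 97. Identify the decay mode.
ΔA = -4, ΔZ = -2 ⇒ alpha decay (α)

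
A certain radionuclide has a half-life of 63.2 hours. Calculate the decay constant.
λ = ln(2)/t½ = 0.01097 hour⁻¹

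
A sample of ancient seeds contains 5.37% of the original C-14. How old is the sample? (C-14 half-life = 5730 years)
Age = t½ × log₂(1/ratio) = 24170 years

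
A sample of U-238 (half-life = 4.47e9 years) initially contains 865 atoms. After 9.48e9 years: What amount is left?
N = N₀(1/2)^(t/t½) = 198.9 atoms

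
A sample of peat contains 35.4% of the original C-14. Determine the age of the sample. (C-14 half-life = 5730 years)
Age = t½ × log₂(1/ratio) = 8585 years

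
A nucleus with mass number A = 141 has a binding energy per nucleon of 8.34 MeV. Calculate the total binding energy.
B.E. = 8.34 × 141 = 1176 MeV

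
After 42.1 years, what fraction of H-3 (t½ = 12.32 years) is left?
N/N₀ = (1/2)^(t/t½) = 0.09361 = 9.36%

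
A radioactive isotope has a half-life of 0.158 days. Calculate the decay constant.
λ = ln(2)/t½ = 4.387 day⁻¹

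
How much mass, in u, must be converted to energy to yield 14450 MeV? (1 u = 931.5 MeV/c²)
m = E/c² = 15.51 u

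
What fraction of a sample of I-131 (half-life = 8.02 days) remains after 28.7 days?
N/N₀ = (1/2)^(t/t½) = 0.0837 = 8.37%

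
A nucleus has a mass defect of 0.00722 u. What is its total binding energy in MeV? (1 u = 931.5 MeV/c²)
B.E. = Δm × 931.5 = 6.725 MeV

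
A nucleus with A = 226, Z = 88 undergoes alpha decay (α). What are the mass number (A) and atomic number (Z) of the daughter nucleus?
Daughter: A = 222, Z = 86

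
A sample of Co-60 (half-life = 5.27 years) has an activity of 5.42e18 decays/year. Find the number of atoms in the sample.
N = A/λ = 4.121e19 atoms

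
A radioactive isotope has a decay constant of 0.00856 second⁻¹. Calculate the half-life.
t½ = ln(2)/λ = 80.98 seconds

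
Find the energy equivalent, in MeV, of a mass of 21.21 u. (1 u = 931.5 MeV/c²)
E = mc² = 19760 MeV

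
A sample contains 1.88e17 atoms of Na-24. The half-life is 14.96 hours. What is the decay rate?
A = λN = 8.711e15 decays/hour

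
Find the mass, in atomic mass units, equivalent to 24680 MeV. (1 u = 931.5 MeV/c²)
m = E/c² = 26.49 u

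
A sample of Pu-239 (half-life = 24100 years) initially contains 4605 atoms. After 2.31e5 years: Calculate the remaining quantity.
N = N₀(1/2)^(t/t½) = 5.996 atoms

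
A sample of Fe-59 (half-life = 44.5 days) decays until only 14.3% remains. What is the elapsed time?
t = t½ × log₂(N₀/N) = 124.9 days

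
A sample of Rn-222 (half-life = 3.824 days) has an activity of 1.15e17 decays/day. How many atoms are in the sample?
N = A/λ = 6.344e17 atoms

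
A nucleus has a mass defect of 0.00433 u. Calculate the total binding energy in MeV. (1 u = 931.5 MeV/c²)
B.E. = Δm × 931.5 = 4.033 MeV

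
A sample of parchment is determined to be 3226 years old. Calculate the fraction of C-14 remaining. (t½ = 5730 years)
N/N₀ = (1/2)^(t/t½) = 0.6769 = 67.7%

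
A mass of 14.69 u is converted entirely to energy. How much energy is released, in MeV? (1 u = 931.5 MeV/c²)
E = mc² = 13680 MeV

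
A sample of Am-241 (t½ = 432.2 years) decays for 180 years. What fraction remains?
N/N₀ = (1/2)^(t/t½) = 0.7493 = 74.9%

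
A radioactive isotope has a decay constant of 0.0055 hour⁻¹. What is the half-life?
t½ = ln(2)/λ = 126 hours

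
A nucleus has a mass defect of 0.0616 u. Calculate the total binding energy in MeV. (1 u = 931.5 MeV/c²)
B.E. = Δm × 931.5 = 57.38 MeV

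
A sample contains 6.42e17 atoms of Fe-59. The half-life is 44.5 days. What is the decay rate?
A = λN = 1e16 decays/day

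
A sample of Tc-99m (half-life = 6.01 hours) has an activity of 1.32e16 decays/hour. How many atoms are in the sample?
N = A/λ = 1.145e17 atoms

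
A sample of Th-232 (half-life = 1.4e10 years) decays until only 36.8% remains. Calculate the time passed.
t = t½ × log₂(N₀/N) = 2.019e10 years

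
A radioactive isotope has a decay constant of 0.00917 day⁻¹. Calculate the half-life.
t½ = ln(2)/λ = 75.59 days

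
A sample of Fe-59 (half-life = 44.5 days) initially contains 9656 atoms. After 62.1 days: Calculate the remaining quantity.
N = N₀(1/2)^(t/t½) = 3670 atoms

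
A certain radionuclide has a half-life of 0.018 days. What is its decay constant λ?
λ = ln(2)/t½ = 38.51 day⁻¹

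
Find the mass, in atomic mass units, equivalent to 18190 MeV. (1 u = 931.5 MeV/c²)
m = E/c² = 19.53 u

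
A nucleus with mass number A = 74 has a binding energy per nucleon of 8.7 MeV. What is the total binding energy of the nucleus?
B.E. = 8.7 × 74 = 643.8 MeV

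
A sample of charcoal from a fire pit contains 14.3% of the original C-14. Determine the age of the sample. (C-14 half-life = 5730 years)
Age = t½ × log₂(1/ratio) = 16080 years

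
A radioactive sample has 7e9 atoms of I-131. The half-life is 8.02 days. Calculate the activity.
A = λN = 6.05e8 decays/day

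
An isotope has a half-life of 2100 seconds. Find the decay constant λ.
λ = ln(2)/t½ = 3.301e-4 second⁻¹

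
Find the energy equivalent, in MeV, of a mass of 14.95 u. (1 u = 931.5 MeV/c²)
E = mc² = 13930 MeV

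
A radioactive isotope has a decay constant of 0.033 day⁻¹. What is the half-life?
t½ = ln(2)/λ = 21 days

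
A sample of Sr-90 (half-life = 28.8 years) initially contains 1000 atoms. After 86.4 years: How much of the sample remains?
N = N₀(1/2)^(t/t½) = 125 atoms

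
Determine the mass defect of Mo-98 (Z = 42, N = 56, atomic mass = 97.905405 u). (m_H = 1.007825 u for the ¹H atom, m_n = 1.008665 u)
Δm = Z·m_H + N·m_n − M = 0.9085 u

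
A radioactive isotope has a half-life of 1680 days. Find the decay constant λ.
λ = ln(2)/t½ = 4.126e-4 day⁻¹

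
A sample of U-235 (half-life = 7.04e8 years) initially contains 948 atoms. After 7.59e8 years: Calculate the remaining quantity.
N = N₀(1/2)^(t/t½) = 449 atoms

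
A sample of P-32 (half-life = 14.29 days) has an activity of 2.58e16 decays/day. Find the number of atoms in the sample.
N = A/λ = 5.319e17 atoms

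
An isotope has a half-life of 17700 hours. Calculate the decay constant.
λ = ln(2)/t½ = 3.916e-5 hour⁻¹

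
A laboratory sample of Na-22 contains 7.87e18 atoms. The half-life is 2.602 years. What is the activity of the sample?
A = λN = 2.096e18 decays/year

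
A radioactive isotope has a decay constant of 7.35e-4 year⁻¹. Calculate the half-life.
t½ = ln(2)/λ = 943.1 years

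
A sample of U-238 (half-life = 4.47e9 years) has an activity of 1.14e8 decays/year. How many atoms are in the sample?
N = A/λ = 7.352e17 atoms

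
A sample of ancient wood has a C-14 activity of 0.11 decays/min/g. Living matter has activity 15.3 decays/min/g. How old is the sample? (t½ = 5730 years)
Age = t½ × log₂(A₀/A) = 40800 years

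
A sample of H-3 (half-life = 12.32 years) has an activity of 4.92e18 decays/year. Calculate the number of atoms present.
N = A/λ = 8.745e19 atoms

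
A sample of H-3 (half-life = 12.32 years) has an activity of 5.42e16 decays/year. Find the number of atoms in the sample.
N = A/λ = 9.634e17 atoms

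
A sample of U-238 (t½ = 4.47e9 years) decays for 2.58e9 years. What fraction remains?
N/N₀ = (1/2)^(t/t½) = 0.6703 = 67%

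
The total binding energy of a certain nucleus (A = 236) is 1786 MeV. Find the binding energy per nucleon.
B.E./A = 1786/236 = 7.568 MeV/nucleon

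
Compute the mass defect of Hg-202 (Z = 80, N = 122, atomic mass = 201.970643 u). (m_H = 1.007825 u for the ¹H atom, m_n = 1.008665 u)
Δm = Z·m_H + N·m_n − M = 1.712 u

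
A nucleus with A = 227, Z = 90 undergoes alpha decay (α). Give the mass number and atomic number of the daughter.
Daughter: A = 223, Z = 88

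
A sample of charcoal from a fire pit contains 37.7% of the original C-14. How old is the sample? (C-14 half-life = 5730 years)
Age = t½ × log₂(1/ratio) = 8064 years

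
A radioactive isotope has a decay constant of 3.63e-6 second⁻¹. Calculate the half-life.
t½ = ln(2)/λ = 1.909e5 seconds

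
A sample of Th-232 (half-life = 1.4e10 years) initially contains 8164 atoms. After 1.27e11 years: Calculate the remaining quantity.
N = N₀(1/2)^(t/t½) = 15.18 atoms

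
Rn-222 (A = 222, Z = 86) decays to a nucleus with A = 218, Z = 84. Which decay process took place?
ΔA = -4, ΔZ = -2 ⇒ alpha decay (α)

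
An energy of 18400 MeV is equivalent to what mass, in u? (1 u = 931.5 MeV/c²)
m = E/c² = 19.75 u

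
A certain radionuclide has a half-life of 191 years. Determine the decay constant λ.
λ = ln(2)/t½ = 0.003629 year⁻¹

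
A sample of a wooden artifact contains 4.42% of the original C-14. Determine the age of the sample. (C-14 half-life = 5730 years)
Age = t½ × log₂(1/ratio) = 25780 years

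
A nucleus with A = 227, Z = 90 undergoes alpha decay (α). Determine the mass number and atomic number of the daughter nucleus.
Daughter: A = 223, Z = 88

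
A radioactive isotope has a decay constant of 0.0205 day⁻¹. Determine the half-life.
t½ = ln(2)/λ = 33.81 days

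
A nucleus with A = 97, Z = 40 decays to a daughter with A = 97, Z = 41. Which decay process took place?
ΔA = 0, ΔZ = +1 ⇒ beta-minus decay (β⁻)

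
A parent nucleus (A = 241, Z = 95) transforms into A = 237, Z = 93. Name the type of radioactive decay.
ΔA = -4, ΔZ = -2 ⇒ alpha decay (α)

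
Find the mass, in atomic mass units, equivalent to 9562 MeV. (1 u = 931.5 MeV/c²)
m = E/c² = 10.27 u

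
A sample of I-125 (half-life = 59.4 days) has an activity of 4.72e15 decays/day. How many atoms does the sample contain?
N = A/λ = 4.045e17 atoms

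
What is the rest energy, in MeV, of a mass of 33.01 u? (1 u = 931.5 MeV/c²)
E = mc² = 30750 MeV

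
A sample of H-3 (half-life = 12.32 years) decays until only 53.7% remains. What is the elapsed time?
t = t½ × log₂(N₀/N) = 11.05 years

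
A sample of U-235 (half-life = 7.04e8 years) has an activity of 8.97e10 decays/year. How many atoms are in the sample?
N = A/λ = 9.11e19 atoms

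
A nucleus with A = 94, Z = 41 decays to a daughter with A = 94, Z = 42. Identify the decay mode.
ΔA = 0, ΔZ = +1 ⇒ beta-minus decay (β⁻)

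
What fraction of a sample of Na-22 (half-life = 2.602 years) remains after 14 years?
N/N₀ = (1/2)^(t/t½) = 0.02401 = 2.4%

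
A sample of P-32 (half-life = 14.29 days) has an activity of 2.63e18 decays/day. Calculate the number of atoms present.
N = A/λ = 5.422e19 atoms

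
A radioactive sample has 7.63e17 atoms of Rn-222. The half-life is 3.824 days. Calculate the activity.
A = λN = 1.383e17 decays/day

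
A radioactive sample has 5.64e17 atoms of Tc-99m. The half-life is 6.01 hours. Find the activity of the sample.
A = λN = 6.505e16 decays/hour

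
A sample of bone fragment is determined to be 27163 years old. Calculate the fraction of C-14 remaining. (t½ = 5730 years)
N/N₀ = (1/2)^(t/t½) = 0.03741 = 3.74%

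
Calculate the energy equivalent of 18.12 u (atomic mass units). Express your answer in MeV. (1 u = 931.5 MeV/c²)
E = mc² = 16880 MeV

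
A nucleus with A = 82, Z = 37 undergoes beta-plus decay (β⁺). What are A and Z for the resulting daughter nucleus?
Daughter: A = 82, Z = 36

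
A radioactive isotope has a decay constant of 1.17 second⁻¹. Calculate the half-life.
t½ = ln(2)/λ = 0.5924 seconds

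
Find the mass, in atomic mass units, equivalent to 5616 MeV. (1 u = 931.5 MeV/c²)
m = E/c² = 6.029 u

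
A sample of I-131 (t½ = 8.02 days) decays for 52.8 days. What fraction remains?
N/N₀ = (1/2)^(t/t½) = 0.01043 = 1.04%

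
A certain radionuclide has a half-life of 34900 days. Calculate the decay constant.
λ = ln(2)/t½ = 1.986e-5 day⁻¹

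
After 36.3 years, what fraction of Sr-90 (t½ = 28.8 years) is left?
N/N₀ = (1/2)^(t/t½) = 0.4174 = 41.7%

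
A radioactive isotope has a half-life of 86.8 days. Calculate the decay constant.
λ = ln(2)/t½ = 0.007986 day⁻¹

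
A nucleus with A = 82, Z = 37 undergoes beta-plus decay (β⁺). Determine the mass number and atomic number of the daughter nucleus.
Daughter: A = 82, Z = 36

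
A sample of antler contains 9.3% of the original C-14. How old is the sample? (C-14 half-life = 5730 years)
Age = t½ × log₂(1/ratio) = 19630 years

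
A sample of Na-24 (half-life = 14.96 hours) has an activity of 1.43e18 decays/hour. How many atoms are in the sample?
N = A/λ = 3.086e19 atoms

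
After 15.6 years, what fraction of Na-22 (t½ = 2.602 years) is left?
N/N₀ = (1/2)^(t/t½) = 0.01568 = 1.57%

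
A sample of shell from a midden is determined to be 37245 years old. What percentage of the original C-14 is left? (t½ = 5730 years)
N/N₀ = (1/2)^(t/t½) = 0.01105 = 1.1%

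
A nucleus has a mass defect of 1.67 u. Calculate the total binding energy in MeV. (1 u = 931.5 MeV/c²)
B.E. = Δm × 931.5 = 1556 MeV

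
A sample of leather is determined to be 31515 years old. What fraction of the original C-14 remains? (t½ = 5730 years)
N/N₀ = (1/2)^(t/t½) = 0.0221 = 2.21%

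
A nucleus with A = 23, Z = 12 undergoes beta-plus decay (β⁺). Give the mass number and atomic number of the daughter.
Daughter: A = 23, Z = 11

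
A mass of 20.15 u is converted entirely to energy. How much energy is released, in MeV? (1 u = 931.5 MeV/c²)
E = mc² = 18770 MeV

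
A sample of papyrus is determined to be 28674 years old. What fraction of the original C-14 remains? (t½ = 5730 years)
N/N₀ = (1/2)^(t/t½) = 0.03116 = 3.12%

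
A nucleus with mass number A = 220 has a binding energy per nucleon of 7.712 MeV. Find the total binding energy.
B.E. = 7.712 × 220 = 1697 MeV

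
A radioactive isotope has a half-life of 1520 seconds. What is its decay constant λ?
λ = ln(2)/t½ = 4.56e-4 second⁻¹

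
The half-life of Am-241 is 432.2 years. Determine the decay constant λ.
λ = ln(2)/t½ = 0.001604 year⁻¹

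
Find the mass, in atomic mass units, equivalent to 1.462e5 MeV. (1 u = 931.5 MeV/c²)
m = E/c² = 157 u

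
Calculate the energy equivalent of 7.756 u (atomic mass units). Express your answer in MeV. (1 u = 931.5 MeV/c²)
E = mc² = 7225 MeV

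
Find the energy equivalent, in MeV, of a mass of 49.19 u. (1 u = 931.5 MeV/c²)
E = mc² = 45820 MeV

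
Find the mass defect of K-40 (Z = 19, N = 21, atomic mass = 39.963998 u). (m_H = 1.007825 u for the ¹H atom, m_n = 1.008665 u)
Δm = Z·m_H + N·m_n − M = 0.3666 u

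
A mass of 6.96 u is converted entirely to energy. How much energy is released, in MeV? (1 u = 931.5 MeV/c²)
E = mc² = 6483 MeV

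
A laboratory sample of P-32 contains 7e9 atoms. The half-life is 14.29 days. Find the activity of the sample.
A = λN = 3.395e8 decays/day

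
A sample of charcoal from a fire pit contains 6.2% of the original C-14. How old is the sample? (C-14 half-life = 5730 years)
Age = t½ × log₂(1/ratio) = 22990 years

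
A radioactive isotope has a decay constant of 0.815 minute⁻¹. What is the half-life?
t½ = ln(2)/λ = 0.8505 minutes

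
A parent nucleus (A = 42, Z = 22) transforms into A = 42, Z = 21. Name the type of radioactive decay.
ΔA = 0, ΔZ = -1 ⇒ beta-plus decay (β⁺) or electron capture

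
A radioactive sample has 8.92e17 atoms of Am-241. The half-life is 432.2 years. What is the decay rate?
A = λN = 1.431e15 decays/year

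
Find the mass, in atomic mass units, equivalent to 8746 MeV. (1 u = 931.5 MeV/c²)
m = E/c² = 9.389 u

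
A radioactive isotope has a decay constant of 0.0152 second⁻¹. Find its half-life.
t½ = ln(2)/λ = 45.6 seconds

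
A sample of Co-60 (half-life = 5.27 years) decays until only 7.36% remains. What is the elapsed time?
t = t½ × log₂(N₀/N) = 19.84 years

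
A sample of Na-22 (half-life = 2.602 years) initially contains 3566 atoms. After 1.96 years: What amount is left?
N = N₀(1/2)^(t/t½) = 2116 atoms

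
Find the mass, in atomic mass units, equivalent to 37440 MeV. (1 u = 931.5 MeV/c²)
m = E/c² = 40.19 u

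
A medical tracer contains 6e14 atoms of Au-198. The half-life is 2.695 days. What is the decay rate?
A = λN = 1.543e14 decays/day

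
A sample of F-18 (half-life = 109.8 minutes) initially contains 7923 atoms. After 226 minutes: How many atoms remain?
N = N₀(1/2)^(t/t½) = 1902 atoms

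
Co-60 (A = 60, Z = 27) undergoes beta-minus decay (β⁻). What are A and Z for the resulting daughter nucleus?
Daughter: A = 60, Z = 28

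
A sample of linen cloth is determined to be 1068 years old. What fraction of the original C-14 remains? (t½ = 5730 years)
N/N₀ = (1/2)^(t/t½) = 0.8788 = 87.9%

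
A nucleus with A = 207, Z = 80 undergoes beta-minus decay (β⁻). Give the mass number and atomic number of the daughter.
Daughter: A = 207, Z = 81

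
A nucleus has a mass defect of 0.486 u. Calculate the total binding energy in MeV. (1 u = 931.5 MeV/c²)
B.E. = Δm × 931.5 = 452.7 MeV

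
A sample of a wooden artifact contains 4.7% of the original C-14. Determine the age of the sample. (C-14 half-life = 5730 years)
Age = t½ × log₂(1/ratio) = 25280 years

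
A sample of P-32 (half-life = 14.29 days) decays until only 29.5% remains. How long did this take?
t = t½ × log₂(N₀/N) = 25.17 days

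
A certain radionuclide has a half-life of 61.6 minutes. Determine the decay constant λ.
λ = ln(2)/t½ = 0.01125 minute⁻¹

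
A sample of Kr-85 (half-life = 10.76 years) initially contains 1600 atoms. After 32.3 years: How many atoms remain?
N = N₀(1/2)^(t/t½) = 199.7 atoms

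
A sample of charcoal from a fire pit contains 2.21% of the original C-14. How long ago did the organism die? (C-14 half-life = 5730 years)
Age = t½ × log₂(1/ratio) = 31510 years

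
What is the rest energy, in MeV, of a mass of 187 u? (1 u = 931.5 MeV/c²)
E = mc² = 1.742e5 MeV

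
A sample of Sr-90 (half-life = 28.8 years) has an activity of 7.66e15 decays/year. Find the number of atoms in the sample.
N = A/λ = 3.183e17 atoms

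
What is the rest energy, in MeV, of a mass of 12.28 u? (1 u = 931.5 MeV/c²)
E = mc² = 11440 MeV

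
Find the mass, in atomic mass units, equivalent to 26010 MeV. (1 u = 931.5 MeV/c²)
m = E/c² = 27.92 u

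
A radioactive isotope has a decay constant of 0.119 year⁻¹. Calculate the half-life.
t½ = ln(2)/λ = 5.825 years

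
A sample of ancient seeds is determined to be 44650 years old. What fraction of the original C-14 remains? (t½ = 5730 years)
N/N₀ = (1/2)^(t/t½) = 0.004511 = 0.451%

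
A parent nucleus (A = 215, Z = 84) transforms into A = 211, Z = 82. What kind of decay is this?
ΔA = -4, ΔZ = -2 ⇒ alpha decay (α)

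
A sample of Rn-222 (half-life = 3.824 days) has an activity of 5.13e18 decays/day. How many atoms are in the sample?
N = A/λ = 2.83e19 atoms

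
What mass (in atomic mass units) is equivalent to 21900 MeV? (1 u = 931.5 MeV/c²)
m = E/c² = 23.51 u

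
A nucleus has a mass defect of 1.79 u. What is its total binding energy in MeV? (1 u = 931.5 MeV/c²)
B.E. = Δm × 931.5 = 1667 MeV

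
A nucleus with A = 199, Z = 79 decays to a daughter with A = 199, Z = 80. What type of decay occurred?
ΔA = 0, ΔZ = +1 ⇒ beta-minus decay (β⁻)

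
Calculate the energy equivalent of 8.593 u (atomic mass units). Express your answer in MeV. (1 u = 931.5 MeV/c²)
E = mc² = 8004 MeV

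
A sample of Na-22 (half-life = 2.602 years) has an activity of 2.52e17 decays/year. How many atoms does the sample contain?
N = A/λ = 9.46e17 atoms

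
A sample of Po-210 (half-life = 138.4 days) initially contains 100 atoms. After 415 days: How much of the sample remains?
N = N₀(1/2)^(t/t½) = 12.51 atoms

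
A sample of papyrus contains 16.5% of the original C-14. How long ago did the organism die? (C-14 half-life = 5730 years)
Age = t½ × log₂(1/ratio) = 14890 years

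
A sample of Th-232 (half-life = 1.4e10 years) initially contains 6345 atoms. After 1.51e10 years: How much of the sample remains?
N = N₀(1/2)^(t/t½) = 3004 atoms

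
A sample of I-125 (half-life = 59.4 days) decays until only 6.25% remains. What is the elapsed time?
t = t½ × log₂(N₀/N) = 237.6 days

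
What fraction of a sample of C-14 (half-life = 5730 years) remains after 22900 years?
N/N₀ = (1/2)^(t/t½) = 0.06265 = 6.27%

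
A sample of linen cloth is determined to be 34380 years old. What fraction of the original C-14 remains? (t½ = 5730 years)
N/N₀ = (1/2)^(t/t½) = 0.01562 = 1.56%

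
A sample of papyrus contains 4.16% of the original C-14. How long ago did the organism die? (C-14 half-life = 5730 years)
Age = t½ × log₂(1/ratio) = 26290 years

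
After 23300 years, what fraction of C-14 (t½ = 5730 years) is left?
N/N₀ = (1/2)^(t/t½) = 0.05969 = 5.97%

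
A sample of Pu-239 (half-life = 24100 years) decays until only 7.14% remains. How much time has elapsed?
t = t½ × log₂(N₀/N) = 91770 years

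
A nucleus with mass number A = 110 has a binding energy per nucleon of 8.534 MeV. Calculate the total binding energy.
B.E. = 8.534 × 110 = 938.7 MeV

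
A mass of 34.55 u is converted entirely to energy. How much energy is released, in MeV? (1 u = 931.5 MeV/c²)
E = mc² = 32180 MeV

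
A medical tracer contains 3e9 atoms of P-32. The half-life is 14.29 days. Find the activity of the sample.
A = λN = 1.455e8 decays/day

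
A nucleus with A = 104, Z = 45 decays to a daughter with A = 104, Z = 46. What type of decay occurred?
ΔA = 0, ΔZ = +1 ⇒ beta-minus decay (β⁻)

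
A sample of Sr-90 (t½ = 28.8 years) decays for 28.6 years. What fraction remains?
N/N₀ = (1/2)^(t/t½) = 0.5024 = 50.2%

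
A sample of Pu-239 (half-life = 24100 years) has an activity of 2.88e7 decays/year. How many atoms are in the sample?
N = A/λ = 1.001e12 atoms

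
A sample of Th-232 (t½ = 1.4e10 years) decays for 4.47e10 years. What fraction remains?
N/N₀ = (1/2)^(t/t½) = 0.1094 = 10.9%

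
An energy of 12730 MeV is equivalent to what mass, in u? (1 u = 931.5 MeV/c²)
m = E/c² = 13.67 u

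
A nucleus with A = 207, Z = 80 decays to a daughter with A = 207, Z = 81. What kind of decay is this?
ΔA = 0, ΔZ = +1 ⇒ beta-minus decay (β⁻)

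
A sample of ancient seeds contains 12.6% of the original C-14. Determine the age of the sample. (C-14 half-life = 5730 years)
Age = t½ × log₂(1/ratio) = 17120 years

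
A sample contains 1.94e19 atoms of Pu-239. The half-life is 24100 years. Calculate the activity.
A = λN = 5.58e14 decays/year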